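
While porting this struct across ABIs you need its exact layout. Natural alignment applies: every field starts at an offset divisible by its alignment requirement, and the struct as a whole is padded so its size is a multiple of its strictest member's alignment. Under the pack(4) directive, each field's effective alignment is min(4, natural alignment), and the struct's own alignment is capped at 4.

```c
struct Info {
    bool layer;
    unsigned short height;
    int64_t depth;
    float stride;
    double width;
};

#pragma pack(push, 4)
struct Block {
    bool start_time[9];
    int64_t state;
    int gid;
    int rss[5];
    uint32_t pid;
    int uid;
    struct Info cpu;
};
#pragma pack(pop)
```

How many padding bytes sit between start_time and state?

3

Info: @0: layer [1B, align 1] → 1; +1 pad (align 2); @2: height [2B, align 2] → 4; +4 pad (align 8); @8: depth [8B, align 8] → 16; @16: stride [4B, align 4] → 20; +4 pad (align 8); @24: width [8B, align 8] → 32; size 32, align 8
@0: start_time [9B, align 1] → 9
+3 pad (align 4)
@12: state [8B, align 4] → 20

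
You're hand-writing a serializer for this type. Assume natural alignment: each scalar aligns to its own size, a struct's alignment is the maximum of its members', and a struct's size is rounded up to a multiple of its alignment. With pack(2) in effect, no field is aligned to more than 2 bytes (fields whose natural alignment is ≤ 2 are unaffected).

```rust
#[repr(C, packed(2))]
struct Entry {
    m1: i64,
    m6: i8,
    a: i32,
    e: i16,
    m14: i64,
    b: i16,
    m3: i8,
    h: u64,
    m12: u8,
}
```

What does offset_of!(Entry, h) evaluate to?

28

0..8  m1  (8B, 2-aligned)
8..9  m6  (1B, 1-aligned)
9..10  -- padding (1B)
10..14  a  (4B, 2-aligned)
14..16  e  (2B, 2-aligned)
16..24  m14  (8B, 2-aligned)
24..26  b  (2B, 2-aligned)
26..27  m3  (1B, 1-aligned)
27..28  -- padding (1B)
28..36  h  (8B, 2-aligned)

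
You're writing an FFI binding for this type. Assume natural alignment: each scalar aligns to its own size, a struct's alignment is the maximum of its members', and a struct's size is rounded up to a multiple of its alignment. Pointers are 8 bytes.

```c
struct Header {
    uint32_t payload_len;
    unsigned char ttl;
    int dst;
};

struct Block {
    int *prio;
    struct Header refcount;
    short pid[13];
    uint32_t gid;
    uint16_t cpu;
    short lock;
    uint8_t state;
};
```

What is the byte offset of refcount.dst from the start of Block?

16

Header: payload_len at 0 (size 4, align 4) → ends 4; ttl at 4 (size 1, align 1) → ends 5; pad 3 to align 4 for dst; dst at 8 (size 4, align 4) → ends 12; total 12 bytes, alignment 4
prio at 0 (size 8, align 8) → ends 8
refcount at 8 (size 12, align 4) → ends 20
within Header: dst at 8
8 + 8 = 16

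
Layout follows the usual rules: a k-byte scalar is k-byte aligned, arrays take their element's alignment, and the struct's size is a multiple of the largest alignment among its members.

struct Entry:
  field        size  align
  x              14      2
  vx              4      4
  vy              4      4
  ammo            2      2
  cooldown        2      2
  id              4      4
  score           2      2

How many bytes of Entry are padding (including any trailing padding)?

@0: x [14B, align 2] → 14
+2 pad (align 4)
@16: vx [4B, align 4] → 20
@20: vy [4B, align 4] → 24
@24: ammo [2B, align 2] → 26
@26: cooldown [2B, align 2] → 28
@28: id [4B, align 4] → 32
@32: score [2B, align 2] → 34
+2 tail pad (align 4)
size 36, align 4
data bytes 32, size 36 → padding 4

4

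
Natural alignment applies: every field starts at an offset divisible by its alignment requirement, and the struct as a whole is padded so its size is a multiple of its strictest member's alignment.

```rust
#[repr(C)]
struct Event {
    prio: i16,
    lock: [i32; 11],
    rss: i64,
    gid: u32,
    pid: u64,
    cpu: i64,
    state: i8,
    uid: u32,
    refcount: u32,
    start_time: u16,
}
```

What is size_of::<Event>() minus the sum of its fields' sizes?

prio at 0 (size 2, align 2) → ends 2
pad 2 to align 4 for lock
lock at 4 (size 44, align 4) → ends 48
rss at 48 (size 8, align 8) → ends 56
gid at 56 (size 4, align 4) → ends 60
pad 4 to align 8 for pid
pid at 64 (size 8, align 8) → ends 72
cpu at 72 (size 8, align 8) → ends 80
state at 80 (size 1, align 1) → ends 81
pad 3 to align 4 for uid
uid at 84 (size 4, align 4) → ends 88
refcount at 88 (size 4, align 4) → ends 92
start_time at 92 (size 2, align 2) → ends 94
tail pad 2 to reach multiple of 8
total 96 bytes, alignment 8
data bytes 85, size 96 → padding 11

11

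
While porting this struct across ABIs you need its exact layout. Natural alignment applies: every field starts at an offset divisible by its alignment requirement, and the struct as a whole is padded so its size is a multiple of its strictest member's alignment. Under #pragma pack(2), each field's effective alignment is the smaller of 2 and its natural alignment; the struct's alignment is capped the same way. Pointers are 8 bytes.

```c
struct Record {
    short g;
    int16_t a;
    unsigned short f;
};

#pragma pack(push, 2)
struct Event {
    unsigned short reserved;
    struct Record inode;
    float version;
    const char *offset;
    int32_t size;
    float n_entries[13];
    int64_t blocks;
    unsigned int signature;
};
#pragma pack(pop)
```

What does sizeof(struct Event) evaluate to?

Record: @0: g [2B, align 2] → 2; @2: a [2B, align 2] → 4; @4: f [2B, align 2] → 6; size 6, align 2
@0: reserved [2B, align 2] → 2
@2: inode [6B, align 2] → 8
@8: version [4B, align 2] → 12
@12: offset [8B, align 2] → 20
@20: size [4B, align 2] → 24
@24: n_entries [52B, align 2] → 76
@76: blocks [8B, align 2] → 84
@84: signature [4B, align 2] → 88
size 88, align 2

88 bytes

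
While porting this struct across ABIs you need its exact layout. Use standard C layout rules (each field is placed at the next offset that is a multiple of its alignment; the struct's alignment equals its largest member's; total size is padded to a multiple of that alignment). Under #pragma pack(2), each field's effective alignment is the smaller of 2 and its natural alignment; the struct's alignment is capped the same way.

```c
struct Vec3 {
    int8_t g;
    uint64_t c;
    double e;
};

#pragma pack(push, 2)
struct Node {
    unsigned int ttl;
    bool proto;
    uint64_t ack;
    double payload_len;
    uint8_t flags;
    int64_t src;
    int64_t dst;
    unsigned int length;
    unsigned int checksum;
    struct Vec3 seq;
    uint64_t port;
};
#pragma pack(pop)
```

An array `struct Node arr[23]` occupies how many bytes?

Vec3: g at 0 (size 1, align 1) → ends 1; pad 7 to align 8 for c; c at 8 (size 8, align 8) → ends 16; e at 16 (size 8, align 8) → ends 24; total 24 bytes, alignment 8
ttl at 0 (size 4, align 2) → ends 4
proto at 4 (size 1, align 1) → ends 5
pad 1 to align 2 for ack
ack at 6 (size 8, align 2) → ends 14
payload_len at 14 (size 8, align 2) → ends 22
flags at 22 (size 1, align 1) → ends 23
pad 1 to align 2 for src
src at 24 (size 8, align 2) → ends 32
dst at 32 (size 8, align 2) → ends 40
length at 40 (size 4, align 2) → ends 44
checksum at 44 (size 4, align 2) → ends 48
seq at 48 (size 24, align 2) → ends 72
port at 72 (size 8, align 2) → ends 80
total 80 bytes, alignment 2
array of 23: 23 × 80 = 1840

1840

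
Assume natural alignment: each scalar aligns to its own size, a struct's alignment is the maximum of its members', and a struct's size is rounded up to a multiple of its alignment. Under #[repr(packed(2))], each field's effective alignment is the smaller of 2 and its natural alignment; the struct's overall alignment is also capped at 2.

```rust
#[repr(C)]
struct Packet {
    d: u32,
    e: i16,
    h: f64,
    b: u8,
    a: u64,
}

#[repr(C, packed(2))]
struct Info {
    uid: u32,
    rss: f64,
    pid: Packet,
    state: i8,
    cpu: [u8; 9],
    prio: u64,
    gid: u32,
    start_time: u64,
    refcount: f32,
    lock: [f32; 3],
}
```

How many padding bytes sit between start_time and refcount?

0

Packet: d at 0 (size 4, align 4) → ends 4; e at 4 (size 2, align 2) → ends 6; pad 2 to align 8 for h; h at 8 (size 8, align 8) → ends 16; b at 16 (size 1, align 1) → ends 17; pad 7 to align 8 for a; a at 24 (size 8, align 8) → ends 32; total 32 bytes, alignment 8
uid at 0 (size 4, align 2) → ends 4
rss at 4 (size 8, align 2) → ends 12
pid at 12 (size 32, align 2) → ends 44
state at 44 (size 1, align 1) → ends 45
cpu at 45 (size 9, align 1) → ends 54
prio at 54 (size 8, align 2) → ends 62
gid at 62 (size 4, align 2) → ends 66
start_time at 66 (size 8, align 2) → ends 74
refcount at 74 (size 4, align 2) → ends 78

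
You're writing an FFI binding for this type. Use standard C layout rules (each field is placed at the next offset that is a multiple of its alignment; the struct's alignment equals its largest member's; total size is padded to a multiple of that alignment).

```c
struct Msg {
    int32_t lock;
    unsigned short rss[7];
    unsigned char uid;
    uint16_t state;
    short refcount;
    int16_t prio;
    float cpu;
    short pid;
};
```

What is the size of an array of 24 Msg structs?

0..4  lock  (4B, 4-aligned)
4..18  rss  (14B, 2-aligned)
18..19  uid  (1B, 1-aligned)
19..20  -- padding (1B)
20..22  state  (2B, 2-aligned)
22..24  refcount  (2B, 2-aligned)
24..26  prio  (2B, 2-aligned)
26..28  -- padding (2B)
28..32  cpu  (4B, 4-aligned)
32..34  pid  (2B, 2-aligned)
34..36  -- tail padding (2B)
sizeof = 36, alignof = 4
array of 24: 24 × 36 = 864

864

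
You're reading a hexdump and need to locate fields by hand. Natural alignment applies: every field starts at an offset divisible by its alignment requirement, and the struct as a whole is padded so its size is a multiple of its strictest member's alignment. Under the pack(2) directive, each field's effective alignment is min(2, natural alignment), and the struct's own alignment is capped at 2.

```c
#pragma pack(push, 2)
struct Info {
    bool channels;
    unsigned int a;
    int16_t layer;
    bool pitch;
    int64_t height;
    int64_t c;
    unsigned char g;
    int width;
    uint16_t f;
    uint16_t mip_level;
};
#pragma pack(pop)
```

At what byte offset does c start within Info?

0..1  channels  (1B, 1-aligned)
1..2  -- padding (1B)
2..6  a  (4B, 2-aligned)
6..8  layer  (2B, 2-aligned)
8..9  pitch  (1B, 1-aligned)
9..10  -- padding (1B)
10..18  height  (8B, 2-aligned)
18..26  c  (8B, 2-aligned)

18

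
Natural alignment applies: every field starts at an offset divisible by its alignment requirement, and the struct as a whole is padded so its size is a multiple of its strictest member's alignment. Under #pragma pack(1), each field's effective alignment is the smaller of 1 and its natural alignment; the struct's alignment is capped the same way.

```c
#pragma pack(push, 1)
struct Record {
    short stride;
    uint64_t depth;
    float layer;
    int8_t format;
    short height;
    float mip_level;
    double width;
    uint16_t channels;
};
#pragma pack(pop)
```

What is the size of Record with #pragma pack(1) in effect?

31

@0: stride [2B, align 1] → 2
@2: depth [8B, align 1] → 10
@10: layer [4B, align 1] → 14
@14: format [1B, align 1] → 15
@15: height [2B, align 1] → 17
@17: mip_level [4B, align 1] → 21
@21: width [8B, align 1] → 29
@29: channels [2B, align 1] → 31
size 31, align 1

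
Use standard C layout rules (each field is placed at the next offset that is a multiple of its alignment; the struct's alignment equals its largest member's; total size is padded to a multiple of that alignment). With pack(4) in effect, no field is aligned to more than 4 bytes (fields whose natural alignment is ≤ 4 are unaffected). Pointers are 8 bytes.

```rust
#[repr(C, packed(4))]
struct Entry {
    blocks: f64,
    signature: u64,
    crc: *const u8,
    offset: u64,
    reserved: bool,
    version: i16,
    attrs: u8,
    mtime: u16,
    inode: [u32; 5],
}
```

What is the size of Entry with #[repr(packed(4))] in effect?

@0: blocks [8B, align 4] → 8
@8: signature [8B, align 4] → 16
@16: crc [8B, align 4] → 24
@24: offset [8B, align 4] → 32
@32: reserved [1B, align 1] → 33
+1 pad (align 2)
@34: version [2B, align 2] → 36
@36: attrs [1B, align 1] → 37
+1 pad (align 2)
@38: mtime [2B, align 2] → 40
@40: inode [20B, align 4] → 60
size 60, align 4

60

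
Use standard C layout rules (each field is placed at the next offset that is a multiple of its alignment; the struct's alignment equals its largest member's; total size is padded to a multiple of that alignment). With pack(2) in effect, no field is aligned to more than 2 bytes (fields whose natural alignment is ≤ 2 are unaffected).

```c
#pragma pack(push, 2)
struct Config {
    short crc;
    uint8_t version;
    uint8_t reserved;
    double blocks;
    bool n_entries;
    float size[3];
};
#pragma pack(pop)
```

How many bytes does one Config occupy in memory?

26

@0: crc [2B, align 2] → 2
@2: version [1B, align 1] → 3
@3: reserved [1B, align 1] → 4
@4: blocks [8B, align 2] → 12
@12: n_entries [1B, align 1] → 13
+1 pad (align 2)
@14: size [12B, align 2] → 26
size 26, align 2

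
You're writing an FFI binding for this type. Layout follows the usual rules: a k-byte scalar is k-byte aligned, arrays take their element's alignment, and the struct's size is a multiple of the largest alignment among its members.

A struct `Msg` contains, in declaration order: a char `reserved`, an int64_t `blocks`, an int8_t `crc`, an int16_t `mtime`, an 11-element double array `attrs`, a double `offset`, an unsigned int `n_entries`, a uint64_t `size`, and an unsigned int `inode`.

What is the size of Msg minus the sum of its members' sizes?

20

@0: reserved [1B, align 1] → 1
+7 pad (align 8)
@8: blocks [8B, align 8] → 16
@16: crc [1B, align 1] → 17
+1 pad (align 2)
@18: mtime [2B, align 2] → 20
+4 pad (align 8)
@24: attrs [88B, align 8] → 112
@112: offset [8B, align 8] → 120
@120: n_entries [4B, align 4] → 124
+4 pad (align 8)
@128: size [8B, align 8] → 136
@136: inode [4B, align 4] → 140
+4 tail pad (align 8)
size 144, align 8
data bytes 124, size 144 → padding 20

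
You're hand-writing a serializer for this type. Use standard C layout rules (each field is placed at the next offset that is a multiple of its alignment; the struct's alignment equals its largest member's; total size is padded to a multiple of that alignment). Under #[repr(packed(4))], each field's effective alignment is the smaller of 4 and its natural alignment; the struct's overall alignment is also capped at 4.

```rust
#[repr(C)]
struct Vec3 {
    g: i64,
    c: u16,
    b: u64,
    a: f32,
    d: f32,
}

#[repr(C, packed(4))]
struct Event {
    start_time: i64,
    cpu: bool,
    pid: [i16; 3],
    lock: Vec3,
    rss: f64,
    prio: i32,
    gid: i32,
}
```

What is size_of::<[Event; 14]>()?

896

Vec3: g at 0 (size 8, align 8) → ends 8; c at 8 (size 2, align 2) → ends 10; pad 6 to align 8 for b; b at 16 (size 8, align 8) → ends 24; a at 24 (size 4, align 4) → ends 28; d at 28 (size 4, align 4) → ends 32; total 32 bytes, alignment 8
start_time at 0 (size 8, align 4) → ends 8
cpu at 8 (size 1, align 1) → ends 9
pad 1 to align 2 for pid
pid at 10 (size 6, align 2) → ends 16
lock at 16 (size 32, align 4) → ends 48
rss at 48 (size 8, align 4) → ends 56
prio at 56 (size 4, align 4) → ends 60
gid at 60 (size 4, align 4) → ends 64
total 64 bytes, alignment 4
array of 14: 14 × 64 = 896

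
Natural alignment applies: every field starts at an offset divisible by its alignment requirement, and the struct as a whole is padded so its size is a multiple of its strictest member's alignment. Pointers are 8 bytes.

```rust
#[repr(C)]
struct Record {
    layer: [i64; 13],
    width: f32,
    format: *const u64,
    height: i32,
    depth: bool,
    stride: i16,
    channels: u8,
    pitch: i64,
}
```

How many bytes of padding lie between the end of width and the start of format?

4

0..104  layer  (104B, 8-aligned)
104..108  width  (4B, 4-aligned)
108..112  -- padding (4B)
112..120  format  (8B, 8-aligned)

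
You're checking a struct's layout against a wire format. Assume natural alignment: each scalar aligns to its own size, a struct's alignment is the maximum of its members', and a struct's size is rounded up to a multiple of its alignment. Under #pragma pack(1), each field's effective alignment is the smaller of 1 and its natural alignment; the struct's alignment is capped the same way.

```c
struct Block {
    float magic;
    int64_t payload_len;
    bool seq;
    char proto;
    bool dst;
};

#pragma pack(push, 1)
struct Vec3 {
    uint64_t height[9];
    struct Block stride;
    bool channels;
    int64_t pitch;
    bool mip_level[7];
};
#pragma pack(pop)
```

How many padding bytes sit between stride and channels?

0

Block: @0: magic [4B, align 4] → 4; +4 pad (align 8); @8: payload_len [8B, align 8] → 16; @16: seq [1B, align 1] → 17; @17: proto [1B, align 1] → 18; @18: dst [1B, align 1] → 19; +5 tail pad (align 8); size 24, align 8
@0: height [72B, align 1] → 72
@72: stride [24B, align 1] → 96
@96: channels [1B, align 1] → 97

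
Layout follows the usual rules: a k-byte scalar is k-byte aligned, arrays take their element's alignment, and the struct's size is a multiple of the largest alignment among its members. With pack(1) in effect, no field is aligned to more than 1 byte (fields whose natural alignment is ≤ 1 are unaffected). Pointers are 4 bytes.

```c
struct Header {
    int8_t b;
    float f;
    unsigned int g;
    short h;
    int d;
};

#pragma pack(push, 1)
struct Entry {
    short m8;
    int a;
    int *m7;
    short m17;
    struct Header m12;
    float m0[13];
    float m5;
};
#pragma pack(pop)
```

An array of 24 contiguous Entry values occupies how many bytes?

2112

Header: b at 0 (size 1, align 1) → ends 1; pad 3 to align 4 for f; f at 4 (size 4, align 4) → ends 8; g at 8 (size 4, align 4) → ends 12; h at 12 (size 2, align 2) → ends 14; pad 2 to align 4 for d; d at 16 (size 4, align 4) → ends 20; total 20 bytes, alignment 4
m8 at 0 (size 2, align 1) → ends 2
a at 2 (size 4, align 1) → ends 6
m7 at 6 (size 4, align 1) → ends 10
m17 at 10 (size 2, align 1) → ends 12
m12 at 12 (size 20, align 1) → ends 32
m0 at 32 (size 52, align 1) → ends 84
m5 at 84 (size 4, align 1) → ends 88
total 88 bytes, alignment 1
array of 24: 24 × 88 = 2112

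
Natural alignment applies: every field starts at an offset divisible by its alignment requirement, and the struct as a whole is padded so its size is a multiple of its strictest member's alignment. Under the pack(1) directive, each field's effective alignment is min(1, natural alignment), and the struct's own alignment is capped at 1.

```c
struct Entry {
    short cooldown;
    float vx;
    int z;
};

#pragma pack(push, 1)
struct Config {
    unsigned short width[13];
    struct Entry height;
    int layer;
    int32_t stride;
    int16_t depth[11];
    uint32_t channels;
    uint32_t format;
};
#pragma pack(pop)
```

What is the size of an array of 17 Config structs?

Entry: cooldown at 0 (size 2, align 2) → ends 2; pad 2 to align 4 for vx; vx at 4 (size 4, align 4) → ends 8; z at 8 (size 4, align 4) → ends 12; total 12 bytes, alignment 4
width at 0 (size 26, align 1) → ends 26
height at 26 (size 12, align 1) → ends 38
layer at 38 (size 4, align 1) → ends 42
stride at 42 (size 4, align 1) → ends 46
depth at 46 (size 22, align 1) → ends 68
channels at 68 (size 4, align 1) → ends 72
format at 72 (size 4, align 1) → ends 76
total 76 bytes, alignment 1
array of 17: 17 × 76 = 1292

1292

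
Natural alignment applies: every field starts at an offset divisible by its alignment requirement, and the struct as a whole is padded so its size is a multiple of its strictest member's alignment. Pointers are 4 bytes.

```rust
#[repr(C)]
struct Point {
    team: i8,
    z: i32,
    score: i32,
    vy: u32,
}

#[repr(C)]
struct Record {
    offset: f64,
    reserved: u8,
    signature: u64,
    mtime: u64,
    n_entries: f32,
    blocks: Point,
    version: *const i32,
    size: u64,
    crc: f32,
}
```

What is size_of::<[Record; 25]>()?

1800

Point: @0: team [1B, align 1] → 1; +3 pad (align 4); @4: z [4B, align 4] → 8; @8: score [4B, align 4] → 12; @12: vy [4B, align 4] → 16; size 16, align 4
@0: offset [8B, align 8] → 8
@8: reserved [1B, align 1] → 9
+7 pad (align 8)
@16: signature [8B, align 8] → 24
@24: mtime [8B, align 8] → 32
@32: n_entries [4B, align 4] → 36
@36: blocks [16B, align 4] → 52
@52: version [4B, align 4] → 56
@56: size [8B, align 8] → 64
@64: crc [4B, align 4] → 68
+4 tail pad (align 8)
size 72, align 8
array of 25: 25 × 72 = 1800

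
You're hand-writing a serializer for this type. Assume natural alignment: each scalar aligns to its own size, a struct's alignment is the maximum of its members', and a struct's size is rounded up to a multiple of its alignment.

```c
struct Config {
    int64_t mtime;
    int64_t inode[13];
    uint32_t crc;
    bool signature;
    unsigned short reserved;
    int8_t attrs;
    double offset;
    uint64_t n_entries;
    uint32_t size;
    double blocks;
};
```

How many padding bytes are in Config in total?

12

0..8  mtime  (8B, 8-aligned)
8..112  inode  (104B, 8-aligned)
112..116  crc  (4B, 4-aligned)
116..117  signature  (1B, 1-aligned)
117..118  -- padding (1B)
118..120  reserved  (2B, 2-aligned)
120..121  attrs  (1B, 1-aligned)
121..128  -- padding (7B)
128..136  offset  (8B, 8-aligned)
136..144  n_entries  (8B, 8-aligned)
144..148  size  (4B, 4-aligned)
148..152  -- padding (4B)
152..160  blocks  (8B, 8-aligned)
sizeof = 160, alignof = 8
data bytes 148, size 160 → padding 12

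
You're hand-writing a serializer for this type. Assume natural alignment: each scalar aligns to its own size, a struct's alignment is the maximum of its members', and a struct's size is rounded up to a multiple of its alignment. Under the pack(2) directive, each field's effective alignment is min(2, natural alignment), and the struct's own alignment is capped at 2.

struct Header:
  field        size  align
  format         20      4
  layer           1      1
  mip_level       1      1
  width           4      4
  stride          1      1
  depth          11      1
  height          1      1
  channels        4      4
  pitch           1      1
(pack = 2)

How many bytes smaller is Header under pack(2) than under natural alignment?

6

natural layout:
  @0: format [20B, align 4] → 20
  @20: layer [1B, align 1] → 21
  @21: mip_level [1B, align 1] → 22
  +2 pad (align 4)
  @24: width [4B, align 4] → 28
  @28: stride [1B, align 1] → 29
  @29: depth [11B, align 1] → 40
  @40: height [1B, align 1] → 41
  +3 pad (align 4)
  @44: channels [4B, align 4] → 48
  @48: pitch [1B, align 1] → 49
  +3 tail pad (align 4)
  size 52, align 4
packed(2) layout:
  @0: format [20B, align 2] → 20
  @20: layer [1B, align 1] → 21
  @21: mip_level [1B, align 1] → 22
  @22: width [4B, align 2] → 26
  @26: stride [1B, align 1] → 27
  @27: depth [11B, align 1] → 38
  @38: height [1B, align 1] → 39
  +1 pad (align 2)
  @40: channels [4B, align 2] → 44
  @44: pitch [1B, align 1] → 45
  +1 tail pad (align 2)
  size 46, align 2
52 − 46 = 6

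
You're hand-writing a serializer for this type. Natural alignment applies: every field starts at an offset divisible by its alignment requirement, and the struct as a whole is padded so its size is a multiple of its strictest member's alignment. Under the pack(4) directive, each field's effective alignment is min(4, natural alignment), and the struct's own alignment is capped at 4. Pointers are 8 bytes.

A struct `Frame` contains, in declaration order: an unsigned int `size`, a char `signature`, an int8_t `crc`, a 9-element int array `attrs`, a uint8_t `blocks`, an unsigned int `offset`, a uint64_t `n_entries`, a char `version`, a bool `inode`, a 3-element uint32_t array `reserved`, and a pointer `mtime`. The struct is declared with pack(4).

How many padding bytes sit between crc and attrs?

0..4  size  (4B, 4-aligned)
4..5  signature  (1B, 1-aligned)
5..6  crc  (1B, 1-aligned)
6..8  -- padding (2B)
8..44  attrs  (36B, 4-aligned)

2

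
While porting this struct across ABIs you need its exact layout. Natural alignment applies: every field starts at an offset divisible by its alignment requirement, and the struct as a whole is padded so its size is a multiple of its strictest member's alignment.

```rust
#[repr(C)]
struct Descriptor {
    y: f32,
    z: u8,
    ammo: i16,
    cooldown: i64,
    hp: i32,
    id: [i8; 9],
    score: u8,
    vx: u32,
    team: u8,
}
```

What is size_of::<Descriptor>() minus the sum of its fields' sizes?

6

@0: y [4B, align 4] → 4
@4: z [1B, align 1] → 5
+1 pad (align 2)
@6: ammo [2B, align 2] → 8
@8: cooldown [8B, align 8] → 16
@16: hp [4B, align 4] → 20
@20: id [9B, align 1] → 29
@29: score [1B, align 1] → 30
+2 pad (align 4)
@32: vx [4B, align 4] → 36
@36: team [1B, align 1] → 37
+3 tail pad (align 8)
size 40, align 8
data bytes 34, size 40 → padding 6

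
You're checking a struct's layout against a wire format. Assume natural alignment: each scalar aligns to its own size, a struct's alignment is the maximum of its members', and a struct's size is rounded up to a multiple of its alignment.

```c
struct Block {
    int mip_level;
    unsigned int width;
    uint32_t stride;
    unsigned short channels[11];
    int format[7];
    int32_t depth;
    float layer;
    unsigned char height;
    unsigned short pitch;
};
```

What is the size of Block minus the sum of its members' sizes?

3

0..4  mip_level  (4B, 4-aligned)
4..8  width  (4B, 4-aligned)
8..12  stride  (4B, 4-aligned)
12..34  channels  (22B, 2-aligned)
34..36  -- padding (2B)
36..64  format  (28B, 4-aligned)
64..68  depth  (4B, 4-aligned)
68..72  layer  (4B, 4-aligned)
72..73  height  (1B, 1-aligned)
73..74  -- padding (1B)
74..76  pitch  (2B, 2-aligned)
sizeof = 76, alignof = 4
data bytes 73, size 76 → padding 3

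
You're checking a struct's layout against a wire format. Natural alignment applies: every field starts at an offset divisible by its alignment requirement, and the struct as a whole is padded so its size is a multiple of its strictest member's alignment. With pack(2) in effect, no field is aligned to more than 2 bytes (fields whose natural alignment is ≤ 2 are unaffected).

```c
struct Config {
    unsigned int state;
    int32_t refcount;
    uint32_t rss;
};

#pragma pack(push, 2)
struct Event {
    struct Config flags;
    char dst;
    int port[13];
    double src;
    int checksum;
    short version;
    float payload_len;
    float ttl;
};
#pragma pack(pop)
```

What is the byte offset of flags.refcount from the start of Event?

Config: @0: state [4B, align 4] → 4; @4: refcount [4B, align 4] → 8; @8: rss [4B, align 4] → 12; size 12, align 4
@0: flags [12B, align 2] → 12
within Config: refcount at 4
0 + 4 = 4

4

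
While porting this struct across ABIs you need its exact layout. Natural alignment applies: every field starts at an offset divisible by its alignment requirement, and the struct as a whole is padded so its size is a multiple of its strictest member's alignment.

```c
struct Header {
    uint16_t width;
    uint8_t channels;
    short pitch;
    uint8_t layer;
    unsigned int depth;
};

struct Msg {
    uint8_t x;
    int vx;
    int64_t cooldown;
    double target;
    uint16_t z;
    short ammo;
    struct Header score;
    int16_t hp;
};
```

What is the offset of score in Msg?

Header: 0..2  width  (2B, 2-aligned); 2..3  channels  (1B, 1-aligned); 3..4  -- padding (1B); 4..6  pitch  (2B, 2-aligned); 6..7  layer  (1B, 1-aligned); 7..8  -- padding (1B); 8..12  depth  (4B, 4-aligned); sizeof = 12, alignof = 4
0..1  x  (1B, 1-aligned)
1..4  -- padding (3B)
4..8  vx  (4B, 4-aligned)
8..16  cooldown  (8B, 8-aligned)
16..24  target  (8B, 8-aligned)
24..26  z  (2B, 2-aligned)
26..28  ammo  (2B, 2-aligned)
28..40  score  (12B, 4-aligned)

28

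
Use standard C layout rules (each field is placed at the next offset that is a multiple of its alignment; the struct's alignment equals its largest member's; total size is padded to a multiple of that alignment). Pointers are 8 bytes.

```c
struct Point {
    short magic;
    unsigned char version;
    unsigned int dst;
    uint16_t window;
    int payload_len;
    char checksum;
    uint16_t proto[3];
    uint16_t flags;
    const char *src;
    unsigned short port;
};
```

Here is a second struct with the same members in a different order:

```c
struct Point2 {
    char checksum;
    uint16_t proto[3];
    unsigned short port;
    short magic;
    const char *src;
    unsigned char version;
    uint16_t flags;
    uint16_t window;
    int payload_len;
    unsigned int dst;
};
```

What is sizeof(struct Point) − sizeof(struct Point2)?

0..2  magic  (2B, 2-aligned)
2..3  version  (1B, 1-aligned)
3..4  -- padding (1B)
4..8  dst  (4B, 4-aligned)
8..10  window  (2B, 2-aligned)
10..12  -- padding (2B)
12..16  payload_len  (4B, 4-aligned)
16..17  checksum  (1B, 1-aligned)
17..18  -- padding (1B)
18..24  proto  (6B, 2-aligned)
24..26  flags  (2B, 2-aligned)
26..32  -- padding (6B)
32..40  src  (8B, 8-aligned)
40..42  port  (2B, 2-aligned)
42..48  -- tail padding (6B)
sizeof = 48, alignof = 8
— Point2 —
0..1  checksum  (1B, 1-aligned)
1..2  -- padding (1B)
2..8  proto  (6B, 2-aligned)
8..10  port  (2B, 2-aligned)
10..12  magic  (2B, 2-aligned)
12..16  -- padding (4B)
16..24  src  (8B, 8-aligned)
24..25  version  (1B, 1-aligned)
25..26  -- padding (1B)
26..28  flags  (2B, 2-aligned)
28..30  window  (2B, 2-aligned)
30..32  -- padding (2B)
32..36  payload_len  (4B, 4-aligned)
36..40  dst  (4B, 4-aligned)
sizeof = 40, alignof = 8
48 − 40 = 8

8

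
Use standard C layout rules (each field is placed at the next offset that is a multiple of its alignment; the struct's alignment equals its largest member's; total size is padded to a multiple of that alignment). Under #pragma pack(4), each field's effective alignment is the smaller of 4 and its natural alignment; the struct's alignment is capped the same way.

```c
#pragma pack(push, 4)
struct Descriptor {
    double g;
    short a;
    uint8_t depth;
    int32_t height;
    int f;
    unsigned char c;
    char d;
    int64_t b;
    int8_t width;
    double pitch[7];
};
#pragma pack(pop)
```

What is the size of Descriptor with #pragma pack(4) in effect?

0..8  g  (8B, 4-aligned)
8..10  a  (2B, 2-aligned)
10..11  depth  (1B, 1-aligned)
11..12  -- padding (1B)
12..16  height  (4B, 4-aligned)
16..20  f  (4B, 4-aligned)
20..21  c  (1B, 1-aligned)
21..22  d  (1B, 1-aligned)
22..24  -- padding (2B)
24..32  b  (8B, 4-aligned)
32..33  width  (1B, 1-aligned)
33..36  -- padding (3B)
36..92  pitch  (56B, 4-aligned)
sizeof = 92, alignof = 4

92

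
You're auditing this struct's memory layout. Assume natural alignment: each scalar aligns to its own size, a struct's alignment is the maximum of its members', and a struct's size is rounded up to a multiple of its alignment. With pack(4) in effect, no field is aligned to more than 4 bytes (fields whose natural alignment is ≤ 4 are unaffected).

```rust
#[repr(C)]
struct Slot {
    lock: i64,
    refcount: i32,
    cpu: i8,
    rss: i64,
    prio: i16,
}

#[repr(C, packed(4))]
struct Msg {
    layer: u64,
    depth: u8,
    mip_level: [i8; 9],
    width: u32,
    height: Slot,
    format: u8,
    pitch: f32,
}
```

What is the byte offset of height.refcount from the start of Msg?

32

Slot: @0: lock [8B, align 8] → 8; @8: refcount [4B, align 4] → 12; @12: cpu [1B, align 1] → 13; +3 pad (align 8); @16: rss [8B, align 8] → 24; @24: prio [2B, align 2] → 26; +6 tail pad (align 8); size 32, align 8
@0: layer [8B, align 4] → 8
@8: depth [1B, align 1] → 9
@9: mip_level [9B, align 1] → 18
+2 pad (align 4)
@20: width [4B, align 4] → 24
@24: height [32B, align 4] → 56
within Slot: refcount at 8
24 + 8 = 32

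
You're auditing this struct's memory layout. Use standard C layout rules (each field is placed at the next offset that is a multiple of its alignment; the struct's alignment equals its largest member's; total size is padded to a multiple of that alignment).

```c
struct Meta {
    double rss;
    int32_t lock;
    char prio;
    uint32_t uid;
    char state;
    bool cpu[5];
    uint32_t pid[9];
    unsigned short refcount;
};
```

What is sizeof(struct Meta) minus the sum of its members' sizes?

11

rss at 0 (size 8, align 8) → ends 8
lock at 8 (size 4, align 4) → ends 12
prio at 12 (size 1, align 1) → ends 13
pad 3 to align 4 for uid
uid at 16 (size 4, align 4) → ends 20
state at 20 (size 1, align 1) → ends 21
cpu at 21 (size 5, align 1) → ends 26
pad 2 to align 4 for pid
pid at 28 (size 36, align 4) → ends 64
refcount at 64 (size 2, align 2) → ends 66
tail pad 6 to reach multiple of 8
total 72 bytes, alignment 8
data bytes 61, size 72 → padding 11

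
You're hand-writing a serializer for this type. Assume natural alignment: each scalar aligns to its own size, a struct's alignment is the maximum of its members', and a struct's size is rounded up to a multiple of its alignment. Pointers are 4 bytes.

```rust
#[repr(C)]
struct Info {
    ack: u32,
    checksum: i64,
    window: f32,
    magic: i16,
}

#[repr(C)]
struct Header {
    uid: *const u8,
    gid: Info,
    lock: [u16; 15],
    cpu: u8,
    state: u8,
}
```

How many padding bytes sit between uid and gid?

Info: 0..4  ack  (4B, 4-aligned); 4..8  -- padding (4B); 8..16  checksum  (8B, 8-aligned); 16..20  window  (4B, 4-aligned); 20..22  magic  (2B, 2-aligned); 22..24  -- tail padding (2B); sizeof = 24, alignof = 8
0..4  uid  (4B, 4-aligned)
4..8  -- padding (4B)
8..32  gid  (24B, 8-aligned)

4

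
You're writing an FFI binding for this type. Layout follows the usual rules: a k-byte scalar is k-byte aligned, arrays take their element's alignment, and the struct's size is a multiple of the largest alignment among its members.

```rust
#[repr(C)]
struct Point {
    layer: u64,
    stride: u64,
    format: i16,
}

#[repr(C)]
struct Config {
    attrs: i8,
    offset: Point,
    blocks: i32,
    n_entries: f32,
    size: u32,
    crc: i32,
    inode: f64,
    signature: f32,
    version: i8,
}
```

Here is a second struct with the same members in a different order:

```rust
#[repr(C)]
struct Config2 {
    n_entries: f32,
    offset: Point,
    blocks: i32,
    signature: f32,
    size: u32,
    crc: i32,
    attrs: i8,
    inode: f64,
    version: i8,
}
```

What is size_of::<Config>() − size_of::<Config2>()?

-8

Point: 0..8  layer  (8B, 8-aligned); 8..16  stride  (8B, 8-aligned); 16..18  format  (2B, 2-aligned); 18..24  -- tail padding (6B); sizeof = 24, alignof = 8
0..1  attrs  (1B, 1-aligned)
1..8  -- padding (7B)
8..32  offset  (24B, 8-aligned)
32..36  blocks  (4B, 4-aligned)
36..40  n_entries  (4B, 4-aligned)
40..44  size  (4B, 4-aligned)
44..48  crc  (4B, 4-aligned)
48..56  inode  (8B, 8-aligned)
56..60  signature  (4B, 4-aligned)
60..61  version  (1B, 1-aligned)
61..64  -- tail padding (3B)
sizeof = 64, alignof = 8
— Config2 —
0..4  n_entries  (4B, 4-aligned)
4..8  -- padding (4B)
8..32  offset  (24B, 8-aligned)
32..36  blocks  (4B, 4-aligned)
36..40  signature  (4B, 4-aligned)
40..44  size  (4B, 4-aligned)
44..48  crc  (4B, 4-aligned)
48..49  attrs  (1B, 1-aligned)
49..56  -- padding (7B)
56..64  inode  (8B, 8-aligned)
64..65  version  (1B, 1-aligned)
65..72  -- tail padding (7B)
sizeof = 72, alignof = 8
64 − 72 = -8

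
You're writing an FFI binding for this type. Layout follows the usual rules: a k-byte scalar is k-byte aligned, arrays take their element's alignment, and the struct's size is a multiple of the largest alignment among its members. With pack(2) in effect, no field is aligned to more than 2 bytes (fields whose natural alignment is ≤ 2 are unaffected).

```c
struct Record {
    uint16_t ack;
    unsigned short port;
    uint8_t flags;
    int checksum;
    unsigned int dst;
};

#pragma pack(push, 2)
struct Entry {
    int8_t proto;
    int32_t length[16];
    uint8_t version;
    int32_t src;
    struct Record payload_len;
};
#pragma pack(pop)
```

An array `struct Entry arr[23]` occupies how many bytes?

Record: 0..2  ack  (2B, 2-aligned); 2..4  port  (2B, 2-aligned); 4..5  flags  (1B, 1-aligned); 5..8  -- padding (3B); 8..12  checksum  (4B, 4-aligned); 12..16  dst  (4B, 4-aligned); sizeof = 16, alignof = 4
0..1  proto  (1B, 1-aligned)
1..2  -- padding (1B)
2..66  length  (64B, 2-aligned)
66..67  version  (1B, 1-aligned)
67..68  -- padding (1B)
68..72  src  (4B, 2-aligned)
72..88  payload_len  (16B, 2-aligned)
sizeof = 88, alignof = 2
array of 23: 23 × 88 = 2024

2024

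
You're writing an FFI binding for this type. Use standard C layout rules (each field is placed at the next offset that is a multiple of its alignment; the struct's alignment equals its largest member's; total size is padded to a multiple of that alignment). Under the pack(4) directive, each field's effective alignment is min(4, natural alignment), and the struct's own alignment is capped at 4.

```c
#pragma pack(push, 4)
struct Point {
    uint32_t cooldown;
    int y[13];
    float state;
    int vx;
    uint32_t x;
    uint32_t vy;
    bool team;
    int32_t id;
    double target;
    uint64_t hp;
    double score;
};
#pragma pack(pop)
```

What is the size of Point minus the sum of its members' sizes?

3

cooldown at 0 (size 4, align 4) → ends 4
y at 4 (size 52, align 4) → ends 56
state at 56 (size 4, align 4) → ends 60
vx at 60 (size 4, align 4) → ends 64
x at 64 (size 4, align 4) → ends 68
vy at 68 (size 4, align 4) → ends 72
team at 72 (size 1, align 1) → ends 73
pad 3 to align 4 for id
id at 76 (size 4, align 4) → ends 80
target at 80 (size 8, align 4) → ends 88
hp at 88 (size 8, align 4) → ends 96
score at 96 (size 8, align 4) → ends 104
total 104 bytes, alignment 4
data bytes 101, size 104 → padding 3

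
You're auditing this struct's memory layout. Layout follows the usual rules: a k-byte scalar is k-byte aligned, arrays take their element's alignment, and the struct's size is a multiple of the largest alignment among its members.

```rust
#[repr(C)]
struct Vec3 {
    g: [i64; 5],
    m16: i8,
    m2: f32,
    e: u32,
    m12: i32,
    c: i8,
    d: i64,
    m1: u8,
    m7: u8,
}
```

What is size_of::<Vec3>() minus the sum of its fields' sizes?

16

0..40  g  (40B, 8-aligned)
40..41  m16  (1B, 1-aligned)
41..44  -- padding (3B)
44..48  m2  (4B, 4-aligned)
48..52  e  (4B, 4-aligned)
52..56  m12  (4B, 4-aligned)
56..57  c  (1B, 1-aligned)
57..64  -- padding (7B)
64..72  d  (8B, 8-aligned)
72..73  m1  (1B, 1-aligned)
73..74  m7  (1B, 1-aligned)
74..80  -- tail padding (6B)
sizeof = 80, alignof = 8
data bytes 64, size 80 → padding 16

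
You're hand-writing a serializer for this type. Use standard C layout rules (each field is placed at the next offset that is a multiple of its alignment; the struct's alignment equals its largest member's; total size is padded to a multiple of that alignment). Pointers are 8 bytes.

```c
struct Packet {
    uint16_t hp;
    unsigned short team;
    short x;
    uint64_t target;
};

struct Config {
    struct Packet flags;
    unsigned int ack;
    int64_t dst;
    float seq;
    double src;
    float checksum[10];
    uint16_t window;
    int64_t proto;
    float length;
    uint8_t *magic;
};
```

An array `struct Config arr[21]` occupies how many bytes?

Packet: hp at 0 (size 2, align 2) → ends 2; team at 2 (size 2, align 2) → ends 4; x at 4 (size 2, align 2) → ends 6; pad 2 to align 8 for target; target at 8 (size 8, align 8) → ends 16; total 16 bytes, alignment 8
flags at 0 (size 16, align 8) → ends 16
ack at 16 (size 4, align 4) → ends 20
pad 4 to align 8 for dst
dst at 24 (size 8, align 8) → ends 32
seq at 32 (size 4, align 4) → ends 36
pad 4 to align 8 for src
src at 40 (size 8, align 8) → ends 48
checksum at 48 (size 40, align 4) → ends 88
window at 88 (size 2, align 2) → ends 90
pad 6 to align 8 for proto
proto at 96 (size 8, align 8) → ends 104
length at 104 (size 4, align 4) → ends 108
pad 4 to align 8 for magic
magic at 112 (size 8, align 8) → ends 120
total 120 bytes, alignment 8
array of 21: 21 × 120 = 2520

2520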